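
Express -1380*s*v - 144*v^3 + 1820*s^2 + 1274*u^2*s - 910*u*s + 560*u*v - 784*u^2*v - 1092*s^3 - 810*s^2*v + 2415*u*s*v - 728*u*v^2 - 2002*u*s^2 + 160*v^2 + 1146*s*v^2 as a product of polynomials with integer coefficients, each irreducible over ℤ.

(7*u - 14*s + 2*v)*(13*s - 8*v)*(14*u + 6*s + 9*v - 10)

Group: 7*u*(182*u*s - 112*u*v + 78*s^2 + 69*s*v - 130*s - 72*v^2 + 80*v) + (-14*s + 2*v)*(182*u*s - 112*u*v + 78*s^2 + 69*s*v - 130*s - 72*v^2 + 80*v); both groups contain (182*u*s - 112*u*v + 78*s^2 + 69*s*v - 130*s - 72*v^2 + 80*v), so (7*u - 14*s + 2*v) is a factor with cofactor 182*u*s - 112*u*v + 78*s^2 + 69*s*v - 130*s - 72*v^2 + 80*v.
The cofactor groups again: 182*u*s - 112*u*v + 78*s^2 + 69*s*v - 130*s - 72*v^2 + 80*v = 14*u*(13*s - 8*v) + (6*s + 9*v - 10)*(13*s - 8*v); both groups contain (13*s - 8*v), giving (14*u + 6*s + 9*v - 10)*(13*s - 8*v).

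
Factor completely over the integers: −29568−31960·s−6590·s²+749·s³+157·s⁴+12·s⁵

(3·s+4)·(4·s+11)·(s−6)·(s²+15·s+112)

Trying the rational-root candidates, s = 6 is a root, so (s−6) is a factor; dividing leaves 12·s⁴+229·s³+2123·s²+6148·s+4928.
Then s = −11/4 is a root, giving the factor (4·s+11) and quotient 3·s³+49·s²+396·s+448.
Continuing, s = −4/3 is a root, so (3·s+4) is a factor; dividing leaves s²+15·s+112.
The quadratic s²+15·s+112 has discriminant −223 < 0 and is irreducible over ℤ.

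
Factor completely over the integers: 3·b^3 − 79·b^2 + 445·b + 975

Trying the rational-root candidates, b = 13 is a root, giving the factor (b − 13) and quotient 3·b^2 − 40·b − 75.
The remaining quadratic factors as (b − 15)(3·b + 5).

(3·b + 5)·(b − 13)·(b − 15)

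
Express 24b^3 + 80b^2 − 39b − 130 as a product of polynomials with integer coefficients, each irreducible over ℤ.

Group as (24b^3 − 39b) + (80b^2 − 130) = 3b(8b^2 − 13) + 10(8b^2 − 13).
Both groups share the factor (8b^2 − 13).

(3b + 10)(8b^2 − 13)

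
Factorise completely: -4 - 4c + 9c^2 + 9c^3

Among the possible rational roots, c = 2/3 is a root, giving the factor (3c - 2) and quotient 3c^2 + 5c + 2.
The remaining quadratic factors as (c + 1)(3c + 2).

(3c + 2)(3c - 2)(c + 1)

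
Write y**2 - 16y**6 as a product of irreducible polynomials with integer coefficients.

-y**2(2y + 1)(2y - 1)(4y**2 + 1)

Pull out the common factor y**2, leaving -16y**4 + 1.
Recognize a difference of squares with the parts 1 and 4y**2.
-4y**2 + 1 is again a difference of squares: (-2y + 1)(2y + 1).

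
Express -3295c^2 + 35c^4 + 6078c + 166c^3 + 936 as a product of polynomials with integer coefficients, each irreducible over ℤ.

(5c - 12)(7c + 1)(c + 13)(c - 6)

Trying the rational-root candidates, c = -1/7 is a root, so (7c + 1) is a factor; dividing leaves 5c^3 + 23c^2 - 474c + 936.
Continuing, c = -13 is a root, so (c + 13) is a factor; dividing leaves 5c^2 - 42c + 72.
The remaining quadratic factors as (5c - 12)(c - 6).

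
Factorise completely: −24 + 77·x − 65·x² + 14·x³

(2·x − 1)·(7·x − 8)·(x − 3)

By the rational root theorem, x = 8/7 is a root, so (7·x − 8) is a factor; dividing leaves 2·x² − 7·x + 3.
The remaining quadratic factors as (2·x − 1)(x − 3).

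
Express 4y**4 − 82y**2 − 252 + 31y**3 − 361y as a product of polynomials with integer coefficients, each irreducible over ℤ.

By the rational root theorem, y = −7/4 is a root, so (4y + 7) divides it; the quotient is y**3 + 6y**2 − 31y − 36.
Continuing, y = −1 is a root, giving the factor (y + 1) and quotient y**2 + 5y − 36.
The remaining quadratic factors as (y + 9)(y − 4).

(4y + 7)(y + 1)(y + 9)(y − 4)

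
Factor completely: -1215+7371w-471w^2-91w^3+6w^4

Trying the rational-root candidates, w = 9 is a root, giving the factor (w-9) and quotient 6w^3-37w^2-804w+135.
Continuing, w = 1/6 is a root, so (6w-1) is a factor; dividing leaves w^2-6w-135.
The remaining quadratic factors as (w-15)(w+9).

(6w-1)(w+9)(w-15)(w-9)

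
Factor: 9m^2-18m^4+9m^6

9m^2(m+1)^2(m-1)^2

Every term has a factor of 9m^2; factoring it out leaves m^4-2m^2+1.
Recognize a perfect-square trinomial with the parts 1 and m^2.
-m^2+1 is again a difference of squares: (-m+1)(m+1).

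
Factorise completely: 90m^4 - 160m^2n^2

10m^2(3m + 4n)(3m - 4n)

Factor out 10m^2, leaving 9m^2 - 16n^2, which is a difference of two squares.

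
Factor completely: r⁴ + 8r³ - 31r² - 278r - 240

(r + 1)(r + 5)(r + 8)(r - 6)

Testing divisors of the constant over divisors of the leading coefficient, r = -1 is a root, so (r + 1) is a factor; dividing leaves r³ + 7r² - 38r - 240.
Next, r = 6 is a root, so (r - 6) divides it; the quotient is r² + 13r + 40.
The remaining quadratic factors as (r + 8)(r + 5).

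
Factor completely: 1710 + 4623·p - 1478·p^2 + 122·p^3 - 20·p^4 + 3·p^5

Testing divisors of the constant over divisors of the leading coefficient, p = -1/3 is a root, so (3·p + 1) is a factor; dividing leaves p^4 - 7·p^3 + 43·p^2 - 507·p + 1710.
Continuing, p = 5 is a root, giving the factor (p - 5) and quotient p^3 - 2·p^2 + 33·p - 342.
Continuing, p = 6 is a root, so (p - 6) divides it; the quotient is p^2 + 4·p + 57.
The quadratic p^2 + 4·p + 57 has discriminant -212 < 0 and is irreducible over ℤ.

(3·p + 1)·(p - 5)·(p - 6)·(p^2 + 4·p + 57)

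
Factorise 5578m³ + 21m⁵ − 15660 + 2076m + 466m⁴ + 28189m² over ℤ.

Among the possible rational roots, m = 2/3 is a root, so (3m − 2) divides it; the quotient is 7m⁴ + 160m³ + 1966m² + 10707m + 7830.
Then m = −9 is a root, so (m + 9) is a factor; dividing leaves 7m³ + 97m² + 1093m + 870.
Then m = −6/7 is a root, so (7m + 6) is a factor; dividing leaves m² + 13m + 145.
The quadratic m² + 13m + 145 has discriminant −411 < 0 and is irreducible over ℤ.

(3m − 2)(7m + 6)(m + 9)(m² + 13m + 145)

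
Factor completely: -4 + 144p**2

Every term has a factor of 4. Then 36p**2 - 1 = (6p)² − (1)².

4(6p + 1)(6p - 1)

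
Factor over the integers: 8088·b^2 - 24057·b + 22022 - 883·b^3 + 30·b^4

Among the possible rational roots, b = 11 is a root, so (b - 11) is a factor; dividing leaves 30·b^3 - 553·b^2 + 2005·b - 2002.
Continuing, b = 13/5 is a root, so (5·b - 13) is a factor; dividing leaves 6·b^2 - 95·b + 154.
The remaining quadratic factors as (6·b - 11)(b - 14).

(5·b - 13)·(6·b - 11)·(b - 11)·(b - 14)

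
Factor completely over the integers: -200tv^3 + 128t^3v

8tv(4t + 5v)(4t - 5v)

Pull out the common factor 8tv; 16t^2 - 25v^2 is a difference of squares.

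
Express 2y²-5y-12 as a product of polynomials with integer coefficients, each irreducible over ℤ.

Need a pair with product 2·(-12) = -24 and sum -5: that's 3 and -8.
Split the middle term: 2y²+3y - 8y-12 = y(2y+3) - 4(2y+3).

(2y+3)(y-4)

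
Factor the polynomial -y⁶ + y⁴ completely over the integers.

Pull out the common factor y⁴, leaving -y² + 1.
Recognize a difference of squares with the parts 1 and y.

-y⁴·(y + 1)·(y - 1)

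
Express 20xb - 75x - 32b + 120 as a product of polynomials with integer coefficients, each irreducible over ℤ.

Group as (20xb - 75x) + (-32b + 120) = 5x(4b - 15) - 8(4b - 15).
Both groups share the factor (4b - 15).

(4b - 15)(5x - 8)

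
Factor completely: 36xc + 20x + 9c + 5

Group as (36xc + 20x) + (9c + 5) = 4x(9c + 5) + (9c + 5).
Both groups share the factor (9c + 5).

(4x + 1)(9c + 5)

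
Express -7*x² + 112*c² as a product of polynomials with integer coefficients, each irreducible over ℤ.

7*(4*c + x)*(4*c - x)

Every term has a factor of 7. Then 16*c² - x² = (4*c)² − (x)².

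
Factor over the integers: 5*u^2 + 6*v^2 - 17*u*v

(5*u - 2*v)*(u - 3*v)

Group: 5*u*(u - 3*v) - 2*v*(u - 3*v); both groups contain (u - 3*v).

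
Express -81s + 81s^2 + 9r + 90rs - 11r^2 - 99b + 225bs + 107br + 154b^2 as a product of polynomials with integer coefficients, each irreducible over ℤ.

Group: 14b(11b - r + 9s) + (11r + 9s - 9)(11b - r + 9s); both groups contain (11b - r + 9s).

(11b - r + 9s)(14b + 11r + 9s - 9)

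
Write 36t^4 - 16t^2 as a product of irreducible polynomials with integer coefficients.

Factor out 4t^2 first: what remains is 9t^2 - 4.
Recognize a difference of squares with the parts 3t and 2.

4t^2(3t + 2)(3t - 2)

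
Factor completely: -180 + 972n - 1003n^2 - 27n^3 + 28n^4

(4n - 1)(7n - 5)(n + 6)(n - 6)

Trying the rational-root candidates, n = 6 is a root, so (n - 6) divides it; the quotient is 28n^3 + 141n^2 - 157n + 30.
Continuing, n = -6 is a root, giving the factor (n + 6) and quotient 28n^2 - 27n + 5.
The remaining quadratic factors as (4n - 1)(7n - 5).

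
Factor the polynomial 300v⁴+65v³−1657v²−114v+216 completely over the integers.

Among the possible rational roots, v = 1/3 is a root, so (3v−1) divides it; the quotient is 100v³+55v²−534v−216.
Next, v = −12/5 is a root, so (5v+12) is a factor; dividing leaves 20v²−37v−18.
The remaining quadratic factors as (4v−9)(5v+2).

(3v−1)(4v−9)(5v+12)(5v+2)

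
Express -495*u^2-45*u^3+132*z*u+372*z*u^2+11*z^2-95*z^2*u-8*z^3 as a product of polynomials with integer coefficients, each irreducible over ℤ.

Group: 8*z*(-z^2-12*z*u+45*u^2) + (-u-11)*(-z^2-12*z*u+45*u^2); both groups contain (-z^2-12*z*u+45*u^2), so (8*z-u-11) is a factor with cofactor -z^2-12*z*u+45*u^2.
The cofactor groups again: -z^2-12*z*u+45*u^2 = -z*(z+15*u) + 3*u*(z+15*u); both groups contain (z+15*u), giving -(z-3*u)*(z+15*u).

-(z-3*u)*(8*z-u-11)*(z+15*u)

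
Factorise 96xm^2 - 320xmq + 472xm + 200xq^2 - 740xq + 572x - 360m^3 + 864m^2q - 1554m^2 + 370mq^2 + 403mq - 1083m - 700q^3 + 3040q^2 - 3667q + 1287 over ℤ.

(4x - 15m - 14q + 9)(4m - 10q + 11)(6m - 5q + 13)

Group: 4x(24m^2 - 80mq + 118m + 50q^2 - 185q + 143) + (-15m - 14q + 9)(24m^2 - 80mq + 118m + 50q^2 - 185q + 143); both groups contain (24m^2 - 80mq + 118m + 50q^2 - 185q + 143), so (4x - 15m - 14q + 9) is a factor with cofactor 24m^2 - 80mq + 118m + 50q^2 - 185q + 143.
The cofactor groups again: 24m^2 - 80mq + 118m + 50q^2 - 185q + 143 = 4m(6m - 5q + 13) + (-10q + 11)(6m - 5q + 13); both groups contain (6m - 5q + 13), giving (4m - 10q + 11)(6m - 5q + 13).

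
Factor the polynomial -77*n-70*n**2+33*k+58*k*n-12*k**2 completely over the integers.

-(3*k-7*n)*(4*k-10*n-11)

Group: -3*k*(4*k-10*n-11) + 7*n*(4*k-10*n-11); both groups contain (4*k-10*n-11).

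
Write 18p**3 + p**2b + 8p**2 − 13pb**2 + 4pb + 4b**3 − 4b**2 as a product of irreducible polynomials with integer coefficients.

(9p − 4b + 4)(2p − b)(p + b)

Group: p(18p**2 − 17pb + 8p + 4b**2 − 4b) + b(18p**2 − 17pb + 8p + 4b**2 − 4b); both groups contain (18p**2 − 17pb + 8p + 4b**2 − 4b), so (p + b) is a factor with cofactor 18p**2 − 17pb + 8p + 4b**2 − 4b.
The cofactor groups again: 18p**2 − 17pb + 8p + 4b**2 − 4b = 2p(9p − 4b + 4) − b(9p − 4b + 4); both groups contain (9p − 4b + 4), giving (2p − b)(9p − 4b + 4).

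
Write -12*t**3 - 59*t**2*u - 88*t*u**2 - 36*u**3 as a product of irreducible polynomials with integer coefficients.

Group: 4*t*(-3*t**2 - 8*t*u - 4*u**2) + 9*u*(-3*t**2 - 8*t*u - 4*u**2); both groups contain (-3*t**2 - 8*t*u - 4*u**2), so (4*t + 9*u) is a factor with cofactor -3*t**2 - 8*t*u - 4*u**2.
The cofactor groups again: -3*t**2 - 8*t*u - 4*u**2 = -t*(3*t + 2*u) - 2*u*(3*t + 2*u); both groups contain (3*t + 2*u), giving -(t + 2*u)*(3*t + 2*u).

-(3*t + 2*u)*(4*t + 9*u)*(t + 2*u)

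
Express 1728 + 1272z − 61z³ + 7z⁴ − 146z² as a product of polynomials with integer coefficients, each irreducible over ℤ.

(7z + 9)(z + 4)(z − 6)(z − 8)

Trying the rational-root candidates, z = 8 is a root, giving the factor (z − 8) and quotient 7z³ − 5z² − 186z − 216.
Continuing, z = 6 is a root, giving the factor (z − 6) and quotient 7z² + 37z + 36.
The remaining quadratic factors as (7z + 9)(z + 4).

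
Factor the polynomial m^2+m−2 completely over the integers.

(m+2)·(m−1)

Two integers with product −2 and sum 1 are −1 and 2.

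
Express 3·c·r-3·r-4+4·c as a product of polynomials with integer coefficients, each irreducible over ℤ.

(3·r+4)·(c-1)

Group as (3·c·r+4·c) + (-3·r-4) = c·(3·r+4) - (3·r+4).
Both groups share the factor (3·r+4).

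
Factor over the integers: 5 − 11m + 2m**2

(2m − 1)(m − 5)

Need a pair with product 2·5 = 10 and sum −11: that's −10 and −1.
Split the middle term: 2m**2 − 10m − m + 5 = 2m(m − 5) − (m − 5).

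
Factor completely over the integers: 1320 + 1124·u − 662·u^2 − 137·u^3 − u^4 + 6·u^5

Trying the rational-root candidates, u = 2 is a root, so (u − 2) divides it; the quotient is 6·u^4 + 11·u^3 − 115·u^2 − 892·u − 660.
Next, u = −5/6 is a root, so (6·u + 5) divides it; the quotient is u^3 + u^2 − 20·u − 132.
Then u = 6 is a root, giving the factor (u − 6) and quotient u^2 + 7·u + 22.
The quadratic u^2 + 7·u + 22 has discriminant −39 < 0 and is irreducible over ℤ.

(6·u + 5)·(u − 2)·(u − 6)·(u^2 + 7·u + 22)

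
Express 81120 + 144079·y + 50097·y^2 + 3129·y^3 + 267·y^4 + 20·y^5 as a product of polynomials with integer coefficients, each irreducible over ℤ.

(4·y + 3)·(5·y + 13)·(y + 13)·(y^2 - 3·y + 160)

By the rational root theorem, y = -13/5 is a root, giving the factor (5·y + 13) and quotient 4·y^4 + 43·y^3 + 514·y^2 + 8683·y + 6240.
Continuing, y = -13 is a root, so (y + 13) is a factor; dividing leaves 4·y^3 - 9·y^2 + 631·y + 480.
Next, y = -3/4 is a root, so (4·y + 3) is a factor; dividing leaves y^2 - 3·y + 160.
The quadratic y^2 - 3·y + 160 has discriminant -631 < 0 and is irreducible over ℤ.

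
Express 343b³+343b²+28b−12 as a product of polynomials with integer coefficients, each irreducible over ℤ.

(7b+2)(7b+6)(7b−1)

Testing divisors of the constant over divisors of the leading coefficient, b = 1/7 is a root, giving the factor (7b−1) and quotient 49b²+56b+12.
The remaining quadratic factors as (7b+2)(7b+6).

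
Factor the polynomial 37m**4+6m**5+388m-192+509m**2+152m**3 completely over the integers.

(2m+3)(3m-1)(m+4)(m**2+m+16)

Testing divisors of the constant over divisors of the leading coefficient, m = -4 is a root, so (m+4) is a factor; dividing leaves 6m**4+13m**3+100m**2+109m-48.
Next, m = 1/3 is a root, so (3m-1) is a factor; dividing leaves 2m**3+5m**2+35m+48.
Then m = -3/2 is a root, giving the factor (2m+3) and quotient m**2+m+16.
The quadratic m**2+m+16 has discriminant -63 < 0 and is irreducible over ℤ.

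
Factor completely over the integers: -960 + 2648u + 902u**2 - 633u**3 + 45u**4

(3u - 1)(3u - 10)(5u + 8)(u - 12)

Trying the rational-root candidates, u = -8/5 is a root, giving the factor (5u + 8) and quotient 9u**3 - 141u**2 + 406u - 120.
Then u = 1/3 is a root, so (3u - 1) is a factor; dividing leaves 3u**2 - 46u + 120.
The remaining quadratic factors as (3u - 10)(u - 12).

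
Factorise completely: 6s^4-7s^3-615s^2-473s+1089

Testing divisors of the constant over divisors of the leading coefficient, s = 11 is a root, giving the factor (s-11) and quotient 6s^3+59s^2+34s-99.
Continuing, s = -9 is a root, so (s+9) divides it; the quotient is 6s^2+5s-11.
The remaining quadratic factors as (s-1)(6s+11).

(6s+11)(s+9)(s-1)(s-11)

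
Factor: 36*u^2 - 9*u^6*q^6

Every term has a factor of 9*u^2; factoring it out leaves -u^4*q^6 + 4.
Recognize a difference of squares with the parts 2 and u^2*q^3.

-9*u^2*(u^2*q^3 + 2)*(u^2*q^3 - 2)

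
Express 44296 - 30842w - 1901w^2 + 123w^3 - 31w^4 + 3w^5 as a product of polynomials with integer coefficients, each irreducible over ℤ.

(3w - 4)(w + 7)(w - 14)(w^2 - 2w + 113)

By the rational root theorem, w = 4/3 is a root, so (3w - 4) is a factor; dividing leaves w^4 - 9w^3 + 29w^2 - 595w - 11074.
Continuing, w = 14 is a root, so (w - 14) is a factor; dividing leaves w^3 + 5w^2 + 99w + 791.
Then w = -7 is a root, so (w + 7) divides it; the quotient is w^2 - 2w + 113.
The quadratic w^2 - 2w + 113 has discriminant -448 < 0 and is irreducible over ℤ.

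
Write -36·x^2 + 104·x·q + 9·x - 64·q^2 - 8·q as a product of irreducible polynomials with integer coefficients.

-(4·x - 8·q - 1)·(9·x - 8·q)

Group: -4·x·(9·x - 8·q) + (8·q + 1)·(9·x - 8·q); both groups contain (9·x - 8·q).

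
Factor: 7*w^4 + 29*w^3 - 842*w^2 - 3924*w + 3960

(7*w - 6)*(w + 10)*(w + 6)*(w - 11)

Trying the rational-root candidates, w = -6 is a root, so (w + 6) is a factor; dividing leaves 7*w^3 - 13*w^2 - 764*w + 660.
Next, w = 6/7 is a root, giving the factor (7*w - 6) and quotient w^2 - w - 110.
The remaining quadratic factors as (w - 11)(w + 10).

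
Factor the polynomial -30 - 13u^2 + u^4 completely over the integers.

Substitute w = u^2 to get a quadratic in w, then factor.
u^2 + 2 is irreducible over ℤ (always positive, so no real roots).
u^2 - 15 is irreducible over ℤ (15 is not a perfect square).

(u^2 + 2)(u^2 - 15)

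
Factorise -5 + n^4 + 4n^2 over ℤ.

Substitute u = n^2 to get a quadratic in u, then factor.
n^2 - 1 is a difference of squares.
n^2 + 5 is irreducible over ℤ (always positive, so no real roots).

(n + 1)(n - 1)(n^2 + 5)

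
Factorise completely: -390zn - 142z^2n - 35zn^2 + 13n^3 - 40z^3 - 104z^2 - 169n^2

Group: 5z(-8z^2 - 30zn - 13n^2) + (-n + 13)(-8z^2 - 30zn - 13n^2); both groups contain (-8z^2 - 30zn - 13n^2), so (5z - n + 13) is a factor with cofactor -8z^2 - 30zn - 13n^2.
The cofactor groups again: -8z^2 - 30zn - 13n^2 = -2z(4z + 13n) - n(4z + 13n); both groups contain (4z + 13n), giving -(2z + n)(4z + 13n).

-(5z - n + 13)(4z + 13n)(2z + n)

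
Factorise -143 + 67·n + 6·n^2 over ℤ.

(6·n - 11)·(n + 13)

Need a pair with product 6·(-143) = -858 and sum 67: that's -11 and 78.
Split the middle term: 6·n^2 - 11·n + 78·n - 143 = n·(6·n - 11) + 13·(6·n - 11).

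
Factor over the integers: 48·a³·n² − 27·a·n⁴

Pull out the common factor 3·a·n²; 16·a² − 9·n² is a difference of squares.

3·a·n²·(4·a + 3·n)·(4·a − 3·n)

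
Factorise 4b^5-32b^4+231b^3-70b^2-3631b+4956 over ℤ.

Testing divisors of the constant over divisors of the leading coefficient, b = 4 is a root, giving the factor (b-4) and quotient 4b^4-16b^3+167b^2+598b-1239.
Next, b = 3/2 is a root, giving the factor (2b-3) and quotient 2b^3-5b^2+76b+413.
Continuing, b = -7/2 is a root, so (2b+7) is a factor; dividing leaves b^2-6b+59.
The quadratic b^2-6b+59 has discriminant -200 < 0 and is irreducible over ℤ.

(2b+7)(2b-3)(b-4)(b^2-6b+59)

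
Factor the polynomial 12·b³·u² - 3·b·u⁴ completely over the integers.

3·b·u²·(2·b + u)·(2·b - u)

Every term has a factor of 3·b·u². Then 4·b² - u² = (2·b)² − (u)².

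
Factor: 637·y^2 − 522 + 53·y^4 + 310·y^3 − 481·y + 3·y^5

Among the possible rational roots, y = −9 is a root, so (y + 9) is a factor; dividing leaves 3·y^4 + 26·y^3 + 76·y^2 − 47·y − 58.
Continuing, y = 1 is a root, so (y − 1) is a factor; dividing leaves 3·y^3 + 29·y^2 + 105·y + 58.
Next, y = −2/3 is a root, so (3·y + 2) is a factor; dividing leaves y^2 + 9·y + 29.
The quadratic y^2 + 9·y + 29 has discriminant −35 < 0 and is irreducible over ℤ.

(3·y + 2)·(y + 9)·(y − 1)·(y^2 + 9·y + 29)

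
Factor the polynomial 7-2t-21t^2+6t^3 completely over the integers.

(2t-7)(3t^2-1)

Group as (6t^3-2t) + (-21t^2+7) = 2t(3t^2-1) - 7(3t^2-1).
Both groups share the factor (3t^2-1).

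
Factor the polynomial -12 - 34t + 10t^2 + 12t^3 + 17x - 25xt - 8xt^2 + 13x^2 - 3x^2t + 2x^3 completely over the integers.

Group: x(2x^2 + xt + 7x - 6t^2 - 14t - 4) + (-2t + 3)(2x^2 + xt + 7x - 6t^2 - 14t - 4); both groups contain (2x^2 + xt + 7x - 6t^2 - 14t - 4), so (x - 2t + 3) is a factor with cofactor 2x^2 + xt + 7x - 6t^2 - 14t - 4.
The cofactor groups again: 2x^2 + xt + 7x - 6t^2 - 14t - 4 = x(2x - 3t - 1) + (2t + 4)(2x - 3t - 1); both groups contain (2x - 3t - 1), giving (x + 2t + 4)(2x - 3t - 1).

(x - 2t + 3)(2x - 3t - 1)(x + 2t + 4)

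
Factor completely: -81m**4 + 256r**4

(4r - 3m)(4r + 3m)(16r**2 + 9m**2)

Write as (16r**2)² − (9m**2)², then factor 16r**2 - 9m**2 once more.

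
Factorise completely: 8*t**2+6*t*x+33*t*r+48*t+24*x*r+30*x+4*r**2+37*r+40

(t+4*r+5)*(8*t+6*x+r+8)

Group: 8*t*(t+4*r+5) + (6*x+r+8)*(t+4*r+5); both groups contain (t+4*r+5).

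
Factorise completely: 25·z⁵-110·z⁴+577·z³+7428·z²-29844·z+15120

Among the possible rational roots, z = 14/5 is a root, so (5·z-14) divides it; the quotient is 5·z⁴-8·z³+93·z²+1746·z-1080.
Then z = -6 is a root, so (z+6) divides it; the quotient is 5·z³-38·z²+321·z-180.
Next, z = 3/5 is a root, so (5·z-3) divides it; the quotient is z²-7·z+60.
The quadratic z²-7·z+60 has discriminant -191 < 0 and is irreducible over ℤ.

(5·z-14)·(5·z-3)·(z+6)·(z²-7·z+60)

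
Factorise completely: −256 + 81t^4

(3t + 4)(3t − 4)(9t^2 + 16)

Difference of squares twice: with A = 3t and B = 4, A⁴ − B⁴ = (A² − B²)(A² + B²), and A² − B² factors again.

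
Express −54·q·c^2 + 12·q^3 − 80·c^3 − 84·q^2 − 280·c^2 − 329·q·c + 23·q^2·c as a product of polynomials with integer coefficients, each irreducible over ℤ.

(q − 2·c − 7)·(4·q + 5·c)·(3·q + 8·c)

Group: q·(12·q^2 + 47·q·c + 40·c^2) + (−2·c − 7)·(12·q^2 + 47·q·c + 40·c^2); both groups contain (12·q^2 + 47·q·c + 40·c^2), so (q − 2·c − 7) is a factor with cofactor 12·q^2 + 47·q·c + 40·c^2.
The cofactor groups again: 12·q^2 + 47·q·c + 40·c^2 = 4·q·(3·q + 8·c) + 5·c·(3·q + 8·c); both groups contain (3·q + 8·c), giving (4·q + 5·c)·(3·q + 8·c).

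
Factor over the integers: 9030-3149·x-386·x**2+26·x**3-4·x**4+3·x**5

(3·x-7)·(x+5)·(x-6)·(x**2+2·x+43)

By the rational root theorem, x = -5 is a root, so (x+5) divides it; the quotient is 3·x**4-19·x**3+121·x**2-991·x+1806.
Next, x = 6 is a root, giving the factor (x-6) and quotient 3·x**3-x**2+115·x-301.
Continuing, x = 7/3 is a root, so (3·x-7) is a factor; dividing leaves x**2+2·x+43.
The quadratic x**2+2·x+43 has discriminant -168 < 0 and is irreducible over ℤ.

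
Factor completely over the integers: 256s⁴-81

Write as (16s²)² − (9)², then factor 16s²-9 once more.

(4s+3)(4s-3)(16s²+9)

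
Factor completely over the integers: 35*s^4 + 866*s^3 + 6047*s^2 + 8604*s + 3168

(5*s + 3)*(7*s + 8)*(s + 11)*(s + 12)

Among the possible rational roots, s = -3/5 is a root, giving the factor (5*s + 3) and quotient 7*s^3 + 169*s^2 + 1108*s + 1056.
Next, s = -8/7 is a root, so (7*s + 8) is a factor; dividing leaves s^2 + 23*s + 132.
The remaining quadratic factors as (s + 11)(s + 12).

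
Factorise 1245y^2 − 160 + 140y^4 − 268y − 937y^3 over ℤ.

By the rational root theorem, y = 4/5 is a root, giving the factor (5y − 4) and quotient 28y^3 − 165y^2 + 117y + 40.
Continuing, y = −1/4 is a root, so (4y + 1) divides it; the quotient is 7y^2 − 43y + 40.
The remaining quadratic factors as (7y − 8)(y − 5).

(4y + 1)(5y − 4)(7y − 8)(y − 5)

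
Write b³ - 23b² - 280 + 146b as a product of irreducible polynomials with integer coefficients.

(b - 14)(b - 4)(b - 5)

Among the possible rational roots, b = 5 is a root, so (b - 5) is a factor; dividing leaves b² - 18b + 56.
The remaining quadratic factors as (b - 14)(b - 4).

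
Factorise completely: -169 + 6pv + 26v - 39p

Group as (6pv - 39p) + (26v - 169) = 3p(2v - 13) + 13(2v - 13).
Both groups share the factor (2v - 13).

(2v - 13)(3p + 13)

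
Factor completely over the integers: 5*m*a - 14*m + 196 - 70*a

(5*a - 14)*(m - 14)

Group as (5*m*a - 14*m) + (-70*a + 196) = m*(5*a - 14) - 14*(5*a - 14).
Both groups share the factor (5*a - 14).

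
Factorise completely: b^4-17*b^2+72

Substitute u = b^2 to get a quadratic in u, then factor.
b^2-9 is a difference of squares.
b^2-8 is irreducible over ℤ (8 is not a perfect square).

(b+3)*(b-3)*(b^2-8)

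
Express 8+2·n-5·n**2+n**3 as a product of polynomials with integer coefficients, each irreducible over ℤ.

Trying the rational-root candidates, n = -1 is a root, giving the factor (n+1) and quotient n**2-6·n+8.
The remaining quadratic factors as (n-2)(n-4).

(n+1)·(n-2)·(n-4)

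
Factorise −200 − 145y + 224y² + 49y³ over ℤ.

Trying the rational-root candidates, y = 8/7 is a root, so (7y − 8) is a factor; dividing leaves 7y² + 40y + 25.
The remaining quadratic factors as (y + 5)(7y + 5).

(7y + 5)(7y − 8)(y + 5)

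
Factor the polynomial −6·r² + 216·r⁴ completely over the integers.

6·r²·(6·r + 1)·(6·r − 1)

Pull out the common factor 6·r²; 36·r² − 1 is a difference of squares.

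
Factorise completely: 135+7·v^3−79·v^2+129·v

Among the possible rational roots, v = 3 is a root, so (v−3) is a factor; dividing leaves 7·v^2−58·v−45.
The remaining quadratic factors as (7·v+5)(v−9).

(7·v+5)·(v−3)·(v−9)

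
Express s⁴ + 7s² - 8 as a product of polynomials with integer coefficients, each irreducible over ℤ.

(s + 1)(s - 1)(s² + 8)

Substitute u = s² to get a quadratic in u, then factor.
s² - 1 is a difference of squares.
s² + 8 is irreducible over ℤ (always positive, so no real roots).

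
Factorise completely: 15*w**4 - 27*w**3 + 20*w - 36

Group as (15*w**4 + 20*w) + (-27*w**3 - 36) = 5*w*(3*w**3 + 4) - 9*(3*w**3 + 4).
Both groups share the factor (3*w**3 + 4).

(5*w - 9)*(3*w**3 + 4)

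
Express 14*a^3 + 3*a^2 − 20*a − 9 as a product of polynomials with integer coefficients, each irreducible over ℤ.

(2*a + 1)*(7*a − 9)*(a + 1)

Testing divisors of the constant over divisors of the leading coefficient, a = −1 is a root, so (a + 1) divides it; the quotient is 14*a^2 − 11*a − 9.
The remaining quadratic factors as (7*a − 9)(2*a + 1).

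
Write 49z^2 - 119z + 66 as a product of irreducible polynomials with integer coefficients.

(7z - 11)(7z - 6)

Need a pair with product 49·66 = 3234 and sum -119: that's -42 and -77.
Split the middle term: 49z^2 - 42z - 77z + 66 = 7z(7z - 6) - 11(7z - 6).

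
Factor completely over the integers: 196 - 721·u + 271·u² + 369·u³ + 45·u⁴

Among the possible rational roots, u = -7/3 is a root, so (3·u + 7) divides it; the quotient is 15·u³ + 88·u² - 115·u + 28.
Continuing, u = 1/3 is a root, so (3·u - 1) is a factor; dividing leaves 5·u² + 31·u - 28.
The remaining quadratic factors as (u + 7)(5·u - 4).

(3·u + 7)·(3·u - 1)·(5·u - 4)·(u + 7)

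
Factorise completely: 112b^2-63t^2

7(4b+3t)(4b-3t)

Pull out the common factor 7; 16b^2-9t^2 is a difference of squares.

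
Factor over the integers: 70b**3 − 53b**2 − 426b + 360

Trying the rational-root candidates, b = 12/5 is a root, so (5b − 12) is a factor; dividing leaves 14b**2 + 23b − 30.
The remaining quadratic factors as (2b + 5)(7b − 6).

(2b + 5)(5b − 12)(7b − 6)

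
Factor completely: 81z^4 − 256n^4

Write as (9z^2)² − (16n^2)², then factor 9z^2 − 16n^2 once more.

(3z − 4n)(3z + 4n)(9z^2 + 16n^2)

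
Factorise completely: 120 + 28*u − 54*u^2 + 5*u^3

(5*u + 6)*(u − 10)*(u − 2)

By the rational root theorem, u = 2 is a root, so (u − 2) divides it; the quotient is 5*u^2 − 44*u − 60.
The remaining quadratic factors as (u − 10)(5*u + 6).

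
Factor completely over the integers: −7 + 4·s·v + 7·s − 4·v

Group as (4·s·v + 7·s) + (−4·v − 7) = s·(4·v + 7) − (4·v + 7).
Both groups share the factor (4·v + 7).

(4·v + 7)·(s − 1)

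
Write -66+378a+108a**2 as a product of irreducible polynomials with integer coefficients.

Pull out the common factor 6, then factor the remaining trinomial.

6(3a+11)(6a-1)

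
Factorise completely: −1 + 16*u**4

(2*u + 1)*(2*u − 1)*(4*u**2 + 1)

(2*u)⁴ − (1)⁴ = ((2*u)² − (1)²)((2*u)² + (1)²); the first factor splits again, the second (4*u**2 + 1) is irreducible.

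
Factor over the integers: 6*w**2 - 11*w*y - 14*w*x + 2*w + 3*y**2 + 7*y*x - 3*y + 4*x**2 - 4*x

Group: 3*w*(2*w - 3*y - 4*x) + (-y - x + 1)*(2*w - 3*y - 4*x); both groups contain (2*w - 3*y - 4*x).

(2*w - 3*y - 4*x)*(3*w - y - x + 1)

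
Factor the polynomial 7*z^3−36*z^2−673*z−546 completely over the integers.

(7*z+6)*(z+7)*(z−13)

Testing divisors of the constant over divisors of the leading coefficient, z = −6/7 is a root, so (7*z+6) is a factor; dividing leaves z^2−6*z−91.
The remaining quadratic factors as (z−13)(z+7).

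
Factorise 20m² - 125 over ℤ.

Factor out 5, leaving 4m² - 25, which is a difference of two squares.

5(2m + 5)(2m - 5)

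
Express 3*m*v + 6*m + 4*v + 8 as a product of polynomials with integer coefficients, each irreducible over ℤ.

(3*m + 4)*(v + 2)

Group as (3*m*v + 6*m) + (4*v + 8) = 3*m*(v + 2) + 4*(v + 2).
Both groups share the factor (v + 2).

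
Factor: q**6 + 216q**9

q**6(6q + 1)(36q**2 - 6q + 1)

Every term has a factor of q**6; factoring it out leaves 216q**3 + 1.
Recognize a sum of cubes with the parts 6q and 1.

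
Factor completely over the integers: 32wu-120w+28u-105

Group as (32wu-120w) + (28u-105) = 8w(4u-15) + 7(4u-15).
Both groups share the factor (4u-15).

(4u-15)(8w+7)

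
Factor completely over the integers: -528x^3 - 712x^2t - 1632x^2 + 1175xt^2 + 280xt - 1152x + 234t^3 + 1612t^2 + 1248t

Group: 11x(-48x^2 - 56xt - 96x + 117t^2 + 104t) + (2t + 12)(-48x^2 - 56xt - 96x + 117t^2 + 104t); both groups contain (-48x^2 - 56xt - 96x + 117t^2 + 104t), so (11x + 2t + 12) is a factor with cofactor -48x^2 - 56xt - 96x + 117t^2 + 104t.
The cofactor groups again: -48x^2 - 56xt - 96x + 117t^2 + 104t = -4x(12x - 13t) + (-9t - 8)(12x - 13t); both groups contain (12x - 13t), giving -(4x + 9t + 8)(12x - 13t).

-(12x - 13t)(11x + 2t + 12)(4x + 9t + 8)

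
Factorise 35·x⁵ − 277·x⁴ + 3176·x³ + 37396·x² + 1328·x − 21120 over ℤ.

(5·x + 4)·(7·x − 5)·(x + 6)·(x² − 14·x + 176)

By the rational root theorem, x = 5/7 is a root, so (7·x − 5) divides it; the quotient is 5·x⁴ − 36·x³ + 428·x² + 5648·x + 4224.
Continuing, x = −4/5 is a root, so (5·x + 4) is a factor; dividing leaves x³ − 8·x² + 92·x + 1056.
Then x = −6 is a root, so (x + 6) divides it; the quotient is x² − 14·x + 176.
The quadratic x² − 14·x + 176 has discriminant −508 < 0 and is irreducible over ℤ.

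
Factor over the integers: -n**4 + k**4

Write as (k**2)² − (n**2)², then factor k**2 - n**2 once more.

(k + n)(k - n)(k**2 + n**2)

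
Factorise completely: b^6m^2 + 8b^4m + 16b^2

Pull out the common factor b^2, leaving b^4m^2 + 8b^2m + 16.
Recognize a perfect-square trinomial with the parts 4 and b^2m.

b^2(b^2m + 4)^2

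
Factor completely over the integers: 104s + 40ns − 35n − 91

Group as (40ns − 35n) + (104s − 91) = 5n(8s − 7) + 13(8s − 7).
Both groups share the factor (8s − 7).

(5n + 13)(8s − 7)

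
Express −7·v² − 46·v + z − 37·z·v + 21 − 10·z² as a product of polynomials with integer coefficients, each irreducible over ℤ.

Group: −5·z·(2·z + 7·v − 3) + (−v − 7)·(2·z + 7·v − 3); both groups contain (2·z + 7·v − 3).

−(2·z + 7·v − 3)·(5·z + v + 7)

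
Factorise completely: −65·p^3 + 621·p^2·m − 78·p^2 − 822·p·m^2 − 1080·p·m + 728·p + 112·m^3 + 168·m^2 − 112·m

Group: 5·p·(−13·p^2 + 106·p·m − 52·p − 16·m^2 + 8·m) + (−7·m − 14)·(−13·p^2 + 106·p·m − 52·p − 16·m^2 + 8·m); both groups contain (−13·p^2 + 106·p·m − 52·p − 16·m^2 + 8·m), so (5·p − 7·m − 14) is a factor with cofactor −13·p^2 + 106·p·m − 52·p − 16·m^2 + 8·m.
The cofactor groups again: −13·p^2 + 106·p·m − 52·p − 16·m^2 + 8·m = −13·p·(p − 8·m + 4) + 2·m·(p − 8·m + 4); both groups contain (p − 8·m + 4), giving −(13·p − 2·m)·(p − 8·m + 4).

−(13·p − 2·m)·(5·p − 7·m − 14)·(p − 8·m + 4)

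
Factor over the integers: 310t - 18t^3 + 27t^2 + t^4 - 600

By the rational root theorem, t = -4 is a root, so (t + 4) divides it; the quotient is t^3 - 22t^2 + 115t - 150.
Then t = 5 is a root, so (t - 5) divides it; the quotient is t^2 - 17t + 30.
The remaining quadratic factors as (t - 15)(t - 2).

(t + 4)(t - 15)(t - 2)(t - 5)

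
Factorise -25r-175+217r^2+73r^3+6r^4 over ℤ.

By the rational root theorem, r = -5 is a root, so (r+5) divides it; the quotient is 6r^3+43r^2+2r-35.
Continuing, r = 5/6 is a root, so (6r-5) divides it; the quotient is r^2+8r+7.
The remaining quadratic factors as (r+1)(r+7).

(6r-5)(r+1)(r+5)(r+7)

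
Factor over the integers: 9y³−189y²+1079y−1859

Testing divisors of the constant over divisors of the leading coefficient, y = 13 is a root, so (y−13) is a factor; dividing leaves 9y²−72y+143.
The remaining quadratic factors as (3y−13)(3y−11).

(3y−11)(3y−13)(y−13)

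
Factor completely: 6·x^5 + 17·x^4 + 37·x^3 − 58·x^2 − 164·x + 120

Trying the rational-root candidates, x = 3/2 is a root, giving the factor (2·x − 3) and quotient 3·x^4 + 13·x^3 + 38·x^2 + 28·x − 40.
Continuing, x = −2 is a root, so (x + 2) divides it; the quotient is 3·x^3 + 7·x^2 + 24·x − 20.
Next, x = 2/3 is a root, giving the factor (3·x − 2) and quotient x^2 + 3·x + 10.
The quadratic x^2 + 3·x + 10 has discriminant −31 < 0 and is irreducible over ℤ.

(2·x − 3)·(3·x − 2)·(x + 2)·(x^2 + 3·x + 10)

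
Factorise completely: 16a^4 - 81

Difference of squares twice: with A = 2a and B = 3, A⁴ − B⁴ = (A² − B²)(A² + B²), and A² − B² factors again.

(2a + 3)(2a - 3)(4a^2 + 9)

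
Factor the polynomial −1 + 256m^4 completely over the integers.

Write as (16m^2)² − (1)², then factor 16m^2 − 1 once more.

(4m + 1)(4m − 1)(16m^2 + 1)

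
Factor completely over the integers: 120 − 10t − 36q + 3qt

(3q − 10)(t − 12)

Group as (3qt − 36q) + (−10t + 120) = 3q(t − 12) − 10(t − 12).
Both groups share the factor (t − 12).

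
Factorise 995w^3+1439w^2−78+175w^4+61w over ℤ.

Among the possible rational roots, w = 1/5 is a root, so (5w−1) is a factor; dividing leaves 35w^3+206w^2+329w+78.
Next, w = −2/7 is a root, so (7w+2) divides it; the quotient is 5w^2+28w+39.
The remaining quadratic factors as (5w+13)(w+3).

(5w+13)(5w−1)(7w+2)(w+3)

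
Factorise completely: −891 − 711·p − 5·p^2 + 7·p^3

(7·p + 9)·(p + 9)·(p − 11)

Among the possible rational roots, p = 11 is a root, so (p − 11) divides it; the quotient is 7·p^2 + 72·p + 81.
The remaining quadratic factors as (7·p + 9)(p + 9).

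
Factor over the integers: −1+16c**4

(2c)⁴ − (1)⁴ = ((2c)² − (1)²)((2c)² + (1)²); the first factor splits again, the second (4c**2+1) is irreducible.

(2c+1)(2c−1)(4c**2+1)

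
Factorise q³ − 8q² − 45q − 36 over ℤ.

(q + 1)(q + 3)(q − 12)

By the rational root theorem, q = −1 is a root, so (q + 1) is a factor; dividing leaves q² − 9q − 36.
The remaining quadratic factors as (q − 12)(q + 3).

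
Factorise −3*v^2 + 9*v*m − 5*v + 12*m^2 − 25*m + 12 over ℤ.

−(v − 4*m + 3)*(3*v + 3*m − 4)

Group: −v*(3*v + 3*m − 4) + (4*m − 3)*(3*v + 3*m − 4); both groups contain (3*v + 3*m − 4).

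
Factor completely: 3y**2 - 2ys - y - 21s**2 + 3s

Group: 3y(y - 3s) + (7s - 1)(y - 3s); both groups contain (y - 3s).

(y - 3s)(3y + 7s - 1)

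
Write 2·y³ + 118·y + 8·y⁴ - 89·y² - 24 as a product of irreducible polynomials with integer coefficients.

(2·y - 3)·(4·y - 1)·(y + 4)·(y - 2)

Testing divisors of the constant over divisors of the leading coefficient, y = 1/4 is a root, so (4·y - 1) divides it; the quotient is 2·y³ + y² - 22·y + 24.
Continuing, y = 3/2 is a root, so (2·y - 3) is a factor; dividing leaves y² + 2·y - 8.
The remaining quadratic factors as (y + 4)(y - 2).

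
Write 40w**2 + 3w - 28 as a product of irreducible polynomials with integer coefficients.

(5w - 4)(8w + 7)

Need a pair with product 40·(-28) = -1120 and sum 3: that's -32 and 35.
Split the middle term: 40w**2 - 32w + 35w - 28 = 8w(5w - 4) + 7(5w - 4).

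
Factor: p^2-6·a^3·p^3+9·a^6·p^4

Factor out p^2 first: what remains is 9·a^6·p^2-6·a^3·p+1.
Recognize a perfect-square trinomial with the parts 1 and 3·a^3·p.

p^2·(3·a^3·p-1)^2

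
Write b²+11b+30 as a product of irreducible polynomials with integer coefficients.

(b+5)(b+6)

Two integers with product 30 and sum 11 are 6 and 5.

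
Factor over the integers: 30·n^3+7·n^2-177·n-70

(2·n-5)·(3·n+7)·(5·n+2)

By the rational root theorem, n = -2/5 is a root, so (5·n+2) divides it; the quotient is 6·n^2-n-35.
The remaining quadratic factors as (3·n+7)(2·n-5).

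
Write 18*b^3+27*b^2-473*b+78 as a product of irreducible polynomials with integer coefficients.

(3*b-13)*(6*b-1)*(b+6)

Among the possible rational roots, b = 13/3 is a root, so (3*b-13) divides it; the quotient is 6*b^2+35*b-6.
The remaining quadratic factors as (6*b-1)(b+6).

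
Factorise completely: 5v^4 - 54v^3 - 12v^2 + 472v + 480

(5v + 6)(v + 2)(v - 10)(v - 4)

Among the possible rational roots, v = -6/5 is a root, so (5v + 6) is a factor; dividing leaves v^3 - 12v^2 + 12v + 80.
Continuing, v = 4 is a root, so (v - 4) divides it; the quotient is v^2 - 8v - 20.
The remaining quadratic factors as (v + 2)(v - 10).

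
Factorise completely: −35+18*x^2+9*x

(3*x+5)*(6*x−7)

Need a pair with product 18·(−35) = −630 and sum 9: that's −21 and 30.
Split the middle term: 18*x^2−21*x + 30*x−35 = 3*x*(6*x−7) + 5*(6*x−7).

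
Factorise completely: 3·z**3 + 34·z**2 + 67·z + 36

(3·z + 4)·(z + 1)·(z + 9)

Testing divisors of the constant over divisors of the leading coefficient, z = -9 is a root, so (z + 9) is a factor; dividing leaves 3·z**2 + 7·z + 4.
The remaining quadratic factors as (3·z + 4)(z + 1).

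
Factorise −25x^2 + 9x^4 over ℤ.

x^2(3x + 5)(3x − 5)

Pull out the common factor x^2, leaving 9x^2 − 25.
Recognize a difference of squares with the parts 3x and 5.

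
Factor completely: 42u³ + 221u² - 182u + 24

Among the possible rational roots, u = 1/6 is a root, giving the factor (6u - 1) and quotient 7u² + 38u - 24.
The remaining quadratic factors as (u + 6)(7u - 4).

(6u - 1)(7u - 4)(u + 6)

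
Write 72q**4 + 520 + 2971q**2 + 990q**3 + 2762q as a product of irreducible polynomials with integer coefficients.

Trying the rational-root candidates, q = -1/4 is a root, giving the factor (4q + 1) and quotient 18q**3 + 243q**2 + 682q + 520.
Continuing, q = -13/6 is a root, giving the factor (6q + 13) and quotient 3q**2 + 34q + 40.
The remaining quadratic factors as (q + 10)(3q + 4).

(3q + 4)(4q + 1)(6q + 13)(q + 10)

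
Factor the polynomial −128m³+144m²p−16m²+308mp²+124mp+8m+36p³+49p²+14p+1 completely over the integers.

−(4m+4p+1)(4m−9p−1)(8m+p+1)

Group: 8m(−16m²+20mp+36p²+13p+1) + (p+1)(−16m²+20mp+36p²+13p+1); both groups contain (−16m²+20mp+36p²+13p+1), so (8m+p+1) is a factor with cofactor −16m²+20mp+36p²+13p+1.
The cofactor groups again: −16m²+20mp+36p²+13p+1 = −4m(4m+4p+1) + (9p+1)(4m+4p+1); both groups contain (4m+4p+1), giving −(4m−9p−1)(4m+4p+1).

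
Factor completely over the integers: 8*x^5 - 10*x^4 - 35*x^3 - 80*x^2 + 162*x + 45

(2*x - 3)*(4*x + 1)*(x - 3)*(x^2 + 3*x + 5)

Trying the rational-root candidates, x = 3/2 is a root, giving the factor (2*x - 3) and quotient 4*x^4 + x^3 - 16*x^2 - 64*x - 15.
Next, x = 3 is a root, so (x - 3) is a factor; dividing leaves 4*x^3 + 13*x^2 + 23*x + 5.
Continuing, x = -1/4 is a root, so (4*x + 1) divides it; the quotient is x^2 + 3*x + 5.
The quadratic x^2 + 3*x + 5 has discriminant -11 < 0 and is irreducible over ℤ.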